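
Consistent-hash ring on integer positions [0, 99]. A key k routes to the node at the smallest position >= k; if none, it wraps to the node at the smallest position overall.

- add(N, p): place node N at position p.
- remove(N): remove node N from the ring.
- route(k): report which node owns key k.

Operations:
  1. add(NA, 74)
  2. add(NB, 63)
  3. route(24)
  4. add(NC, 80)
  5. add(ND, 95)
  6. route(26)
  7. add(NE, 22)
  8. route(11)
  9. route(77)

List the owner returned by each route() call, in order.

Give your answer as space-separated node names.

Op 1: add NA@74 -> ring=[74:NA]
Op 2: add NB@63 -> ring=[63:NB,74:NA]
Op 3: route key 24: smallest pos >= 24 is 63 -> NB
Op 4: add NC@80 -> ring=[63:NB,74:NA,80:NC]
Op 5: add ND@95 -> ring=[63:NB,74:NA,80:NC,95:ND]
Op 6: route key 26: smallest pos >= 26 is 63 -> NB
Op 7: add NE@22 -> ring=[22:NE,63:NB,74:NA,80:NC,95:ND]
Op 8: route key 11: smallest pos >= 11 is 22 -> NE
Op 9: route key 77: smallest pos >= 77 is 80 -> NC

Answer: NB NB NE NC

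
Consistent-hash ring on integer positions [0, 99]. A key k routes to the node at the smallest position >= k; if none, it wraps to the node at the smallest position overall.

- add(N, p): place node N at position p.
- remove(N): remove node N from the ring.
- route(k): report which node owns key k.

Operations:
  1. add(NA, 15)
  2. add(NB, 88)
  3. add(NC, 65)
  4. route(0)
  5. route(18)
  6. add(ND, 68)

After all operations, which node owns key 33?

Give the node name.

Op 1: add NA@15 -> ring=[15:NA]
Op 2: add NB@88 -> ring=[15:NA,88:NB]
Op 3: add NC@65 -> ring=[15:NA,65:NC,88:NB]
Op 4: route key 0: smallest pos >= 0 is 15 -> NA
Op 5: route key 18: smallest pos >= 18 is 65 -> NC
Op 6: add ND@68 -> ring=[15:NA,65:NC,68:ND,88:NB]
Final route key 33: smallest pos >= 33 is 65 -> NC

Answer: NC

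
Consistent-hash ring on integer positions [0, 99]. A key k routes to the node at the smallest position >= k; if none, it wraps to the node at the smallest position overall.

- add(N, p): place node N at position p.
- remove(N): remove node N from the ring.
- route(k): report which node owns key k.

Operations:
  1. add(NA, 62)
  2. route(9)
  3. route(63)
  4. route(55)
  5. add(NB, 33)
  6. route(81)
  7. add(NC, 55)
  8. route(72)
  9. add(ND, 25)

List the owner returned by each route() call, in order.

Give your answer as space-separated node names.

Answer: NA NA NA NB NB

Derivation:
Op 1: add NA@62 -> ring=[62:NA]
Op 2: route key 9: smallest pos >= 9 is 62 -> NA
Op 3: route key 63: none >= 63, wrap to smallest pos 62 -> NA
Op 4: route key 55: smallest pos >= 55 is 62 -> NA
Op 5: add NB@33 -> ring=[33:NB,62:NA]
Op 6: route key 81: none >= 81, wrap to smallest pos 33 -> NB
Op 7: add NC@55 -> ring=[33:NB,55:NC,62:NA]
Op 8: route key 72: none >= 72, wrap to smallest pos 33 -> NB
Op 9: add ND@25 -> ring=[25:ND,33:NB,55:NC,62:NA]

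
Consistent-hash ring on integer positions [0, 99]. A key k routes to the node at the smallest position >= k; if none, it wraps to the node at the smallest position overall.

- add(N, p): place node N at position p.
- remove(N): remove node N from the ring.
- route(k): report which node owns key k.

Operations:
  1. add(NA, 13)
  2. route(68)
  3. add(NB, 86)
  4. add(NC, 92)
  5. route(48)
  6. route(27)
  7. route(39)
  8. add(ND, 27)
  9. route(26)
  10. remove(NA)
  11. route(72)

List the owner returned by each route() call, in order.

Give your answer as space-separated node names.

Op 1: add NA@13 -> ring=[13:NA]
Op 2: route key 68: none >= 68, wrap to smallest pos 13 -> NA
Op 3: add NB@86 -> ring=[13:NA,86:NB]
Op 4: add NC@92 -> ring=[13:NA,86:NB,92:NC]
Op 5: route key 48: smallest pos >= 48 is 86 -> NB
Op 6: route key 27: smallest pos >= 27 is 86 -> NB
Op 7: route key 39: smallest pos >= 39 is 86 -> NB
Op 8: add ND@27 -> ring=[13:NA,27:ND,86:NB,92:NC]
Op 9: route key 26: smallest pos >= 26 is 27 -> ND
Op 10: remove NA -> ring=[27:ND,86:NB,92:NC]
Op 11: route key 72: smallest pos >= 72 is 86 -> NB

Answer: NA NB NB NB ND NB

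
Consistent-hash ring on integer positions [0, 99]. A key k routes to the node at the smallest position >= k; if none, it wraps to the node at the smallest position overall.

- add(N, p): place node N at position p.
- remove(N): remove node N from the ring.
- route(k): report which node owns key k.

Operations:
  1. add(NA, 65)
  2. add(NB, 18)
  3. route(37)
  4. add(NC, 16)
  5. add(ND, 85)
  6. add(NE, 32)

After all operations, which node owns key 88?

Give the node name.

Answer: NC

Derivation:
Op 1: add NA@65 -> ring=[65:NA]
Op 2: add NB@18 -> ring=[18:NB,65:NA]
Op 3: route key 37: smallest pos >= 37 is 65 -> NA
Op 4: add NC@16 -> ring=[16:NC,18:NB,65:NA]
Op 5: add ND@85 -> ring=[16:NC,18:NB,65:NA,85:ND]
Op 6: add NE@32 -> ring=[16:NC,18:NB,32:NE,65:NA,85:ND]
Final route key 88: none >= 88, wrap to smallest pos 16 -> NC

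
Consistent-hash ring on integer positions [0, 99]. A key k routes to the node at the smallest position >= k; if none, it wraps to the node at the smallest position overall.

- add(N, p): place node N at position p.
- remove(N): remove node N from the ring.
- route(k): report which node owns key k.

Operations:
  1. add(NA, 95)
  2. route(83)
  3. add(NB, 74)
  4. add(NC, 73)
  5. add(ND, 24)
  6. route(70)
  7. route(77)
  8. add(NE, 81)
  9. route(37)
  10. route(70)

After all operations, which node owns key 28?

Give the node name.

Answer: NC

Derivation:
Op 1: add NA@95 -> ring=[95:NA]
Op 2: route key 83: smallest pos >= 83 is 95 -> NA
Op 3: add NB@74 -> ring=[74:NB,95:NA]
Op 4: add NC@73 -> ring=[73:NC,74:NB,95:NA]
Op 5: add ND@24 -> ring=[24:ND,73:NC,74:NB,95:NA]
Op 6: route key 70: smallest pos >= 70 is 73 -> NC
Op 7: route key 77: smallest pos >= 77 is 95 -> NA
Op 8: add NE@81 -> ring=[24:ND,73:NC,74:NB,81:NE,95:NA]
Op 9: route key 37: smallest pos >= 37 is 73 -> NC
Op 10: route key 70: smallest pos >= 70 is 73 -> NC
Final route key 28: smallest pos >= 28 is 73 -> NC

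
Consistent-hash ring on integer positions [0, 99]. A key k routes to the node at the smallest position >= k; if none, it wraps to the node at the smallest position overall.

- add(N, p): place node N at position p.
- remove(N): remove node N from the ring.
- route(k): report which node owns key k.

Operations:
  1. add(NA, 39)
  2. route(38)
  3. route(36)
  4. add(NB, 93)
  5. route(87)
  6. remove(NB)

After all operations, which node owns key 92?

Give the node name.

Answer: NA

Derivation:
Op 1: add NA@39 -> ring=[39:NA]
Op 2: route key 38: smallest pos >= 38 is 39 -> NA
Op 3: route key 36: smallest pos >= 36 is 39 -> NA
Op 4: add NB@93 -> ring=[39:NA,93:NB]
Op 5: route key 87: smallest pos >= 87 is 93 -> NB
Op 6: remove NB -> ring=[39:NA]
Final route key 92: none >= 92, wrap to smallest pos 39 -> NA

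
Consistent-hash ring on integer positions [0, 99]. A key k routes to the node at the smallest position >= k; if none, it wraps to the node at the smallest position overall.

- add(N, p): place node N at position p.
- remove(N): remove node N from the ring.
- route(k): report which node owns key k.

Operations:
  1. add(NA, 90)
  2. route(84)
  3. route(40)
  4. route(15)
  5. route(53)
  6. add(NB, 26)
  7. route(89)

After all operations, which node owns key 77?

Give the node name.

Op 1: add NA@90 -> ring=[90:NA]
Op 2: route key 84: smallest pos >= 84 is 90 -> NA
Op 3: route key 40: smallest pos >= 40 is 90 -> NA
Op 4: route key 15: smallest pos >= 15 is 90 -> NA
Op 5: route key 53: smallest pos >= 53 is 90 -> NA
Op 6: add NB@26 -> ring=[26:NB,90:NA]
Op 7: route key 89: smallest pos >= 89 is 90 -> NA
Final route key 77: smallest pos >= 77 is 90 -> NA

Answer: NA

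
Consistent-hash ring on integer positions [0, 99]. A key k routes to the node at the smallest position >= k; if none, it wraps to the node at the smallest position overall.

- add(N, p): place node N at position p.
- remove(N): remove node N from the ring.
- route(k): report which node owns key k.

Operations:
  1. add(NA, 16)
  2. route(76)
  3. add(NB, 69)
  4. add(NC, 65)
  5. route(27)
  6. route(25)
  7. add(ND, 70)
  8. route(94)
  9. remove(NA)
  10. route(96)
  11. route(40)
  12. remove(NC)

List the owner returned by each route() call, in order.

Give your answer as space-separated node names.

Op 1: add NA@16 -> ring=[16:NA]
Op 2: route key 76: none >= 76, wrap to smallest pos 16 -> NA
Op 3: add NB@69 -> ring=[16:NA,69:NB]
Op 4: add NC@65 -> ring=[16:NA,65:NC,69:NB]
Op 5: route key 27: smallest pos >= 27 is 65 -> NC
Op 6: route key 25: smallest pos >= 25 is 65 -> NC
Op 7: add ND@70 -> ring=[16:NA,65:NC,69:NB,70:ND]
Op 8: route key 94: none >= 94, wrap to smallest pos 16 -> NA
Op 9: remove NA -> ring=[65:NC,69:NB,70:ND]
Op 10: route key 96: none >= 96, wrap to smallest pos 65 -> NC
Op 11: route key 40: smallest pos >= 40 is 65 -> NC
Op 12: remove NC -> ring=[69:NB,70:ND]

Answer: NA NC NC NA NC NC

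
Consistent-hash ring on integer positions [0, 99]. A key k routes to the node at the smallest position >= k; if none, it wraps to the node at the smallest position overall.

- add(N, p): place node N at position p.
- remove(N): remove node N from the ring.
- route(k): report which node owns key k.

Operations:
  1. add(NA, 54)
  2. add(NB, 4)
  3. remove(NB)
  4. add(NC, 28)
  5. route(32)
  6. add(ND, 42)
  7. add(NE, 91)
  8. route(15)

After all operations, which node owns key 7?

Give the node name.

Op 1: add NA@54 -> ring=[54:NA]
Op 2: add NB@4 -> ring=[4:NB,54:NA]
Op 3: remove NB -> ring=[54:NA]
Op 4: add NC@28 -> ring=[28:NC,54:NA]
Op 5: route key 32: smallest pos >= 32 is 54 -> NA
Op 6: add ND@42 -> ring=[28:NC,42:ND,54:NA]
Op 7: add NE@91 -> ring=[28:NC,42:ND,54:NA,91:NE]
Op 8: route key 15: smallest pos >= 15 is 28 -> NC
Final route key 7: smallest pos >= 7 is 28 -> NC

Answer: NC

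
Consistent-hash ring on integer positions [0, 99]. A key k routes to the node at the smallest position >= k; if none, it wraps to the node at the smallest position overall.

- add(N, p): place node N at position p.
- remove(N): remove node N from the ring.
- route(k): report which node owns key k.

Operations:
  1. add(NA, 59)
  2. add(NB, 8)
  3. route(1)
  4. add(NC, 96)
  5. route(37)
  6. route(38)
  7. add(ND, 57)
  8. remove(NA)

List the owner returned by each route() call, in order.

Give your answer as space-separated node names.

Answer: NB NA NA

Derivation:
Op 1: add NA@59 -> ring=[59:NA]
Op 2: add NB@8 -> ring=[8:NB,59:NA]
Op 3: route key 1: smallest pos >= 1 is 8 -> NB
Op 4: add NC@96 -> ring=[8:NB,59:NA,96:NC]
Op 5: route key 37: smallest pos >= 37 is 59 -> NA
Op 6: route key 38: smallest pos >= 38 is 59 -> NA
Op 7: add ND@57 -> ring=[8:NB,57:ND,59:NA,96:NC]
Op 8: remove NA -> ring=[8:NB,57:ND,96:NC]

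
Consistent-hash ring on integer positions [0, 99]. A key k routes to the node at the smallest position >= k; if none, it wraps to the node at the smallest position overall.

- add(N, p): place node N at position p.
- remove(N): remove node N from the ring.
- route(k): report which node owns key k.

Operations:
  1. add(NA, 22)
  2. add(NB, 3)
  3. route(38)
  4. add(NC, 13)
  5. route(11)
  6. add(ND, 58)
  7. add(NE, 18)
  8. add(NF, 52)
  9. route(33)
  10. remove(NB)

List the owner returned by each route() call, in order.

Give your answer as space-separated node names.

Op 1: add NA@22 -> ring=[22:NA]
Op 2: add NB@3 -> ring=[3:NB,22:NA]
Op 3: route key 38: none >= 38, wrap to smallest pos 3 -> NB
Op 4: add NC@13 -> ring=[3:NB,13:NC,22:NA]
Op 5: route key 11: smallest pos >= 11 is 13 -> NC
Op 6: add ND@58 -> ring=[3:NB,13:NC,22:NA,58:ND]
Op 7: add NE@18 -> ring=[3:NB,13:NC,18:NE,22:NA,58:ND]
Op 8: add NF@52 -> ring=[3:NB,13:NC,18:NE,22:NA,52:NF,58:ND]
Op 9: route key 33: smallest pos >= 33 is 52 -> NF
Op 10: remove NB -> ring=[13:NC,18:NE,22:NA,52:NF,58:ND]

Answer: NB NC NF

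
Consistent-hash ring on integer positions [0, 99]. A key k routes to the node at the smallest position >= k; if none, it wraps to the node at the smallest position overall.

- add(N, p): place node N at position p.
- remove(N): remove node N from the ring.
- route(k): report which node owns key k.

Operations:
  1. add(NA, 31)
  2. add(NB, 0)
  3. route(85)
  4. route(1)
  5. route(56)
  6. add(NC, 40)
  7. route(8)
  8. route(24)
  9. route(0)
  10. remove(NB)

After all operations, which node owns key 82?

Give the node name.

Answer: NA

Derivation:
Op 1: add NA@31 -> ring=[31:NA]
Op 2: add NB@0 -> ring=[0:NB,31:NA]
Op 3: route key 85: none >= 85, wrap to smallest pos 0 -> NB
Op 4: route key 1: smallest pos >= 1 is 31 -> NA
Op 5: route key 56: none >= 56, wrap to smallest pos 0 -> NB
Op 6: add NC@40 -> ring=[0:NB,31:NA,40:NC]
Op 7: route key 8: smallest pos >= 8 is 31 -> NA
Op 8: route key 24: smallest pos >= 24 is 31 -> NA
Op 9: route key 0: smallest pos >= 0 is 0 -> NB
Op 10: remove NB -> ring=[31:NA,40:NC]
Final route key 82: none >= 82, wrap to smallest pos 31 -> NA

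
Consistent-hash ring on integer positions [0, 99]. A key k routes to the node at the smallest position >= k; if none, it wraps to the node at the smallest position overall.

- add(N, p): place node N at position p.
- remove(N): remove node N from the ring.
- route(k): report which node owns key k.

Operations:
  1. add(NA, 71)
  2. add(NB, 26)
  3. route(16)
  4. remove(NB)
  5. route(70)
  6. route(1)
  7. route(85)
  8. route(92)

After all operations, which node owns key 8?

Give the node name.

Op 1: add NA@71 -> ring=[71:NA]
Op 2: add NB@26 -> ring=[26:NB,71:NA]
Op 3: route key 16: smallest pos >= 16 is 26 -> NB
Op 4: remove NB -> ring=[71:NA]
Op 5: route key 70: smallest pos >= 70 is 71 -> NA
Op 6: route key 1: smallest pos >= 1 is 71 -> NA
Op 7: route key 85: none >= 85, wrap to smallest pos 71 -> NA
Op 8: route key 92: none >= 92, wrap to smallest pos 71 -> NA
Final route key 8: smallest pos >= 8 is 71 -> NA

Answer: NA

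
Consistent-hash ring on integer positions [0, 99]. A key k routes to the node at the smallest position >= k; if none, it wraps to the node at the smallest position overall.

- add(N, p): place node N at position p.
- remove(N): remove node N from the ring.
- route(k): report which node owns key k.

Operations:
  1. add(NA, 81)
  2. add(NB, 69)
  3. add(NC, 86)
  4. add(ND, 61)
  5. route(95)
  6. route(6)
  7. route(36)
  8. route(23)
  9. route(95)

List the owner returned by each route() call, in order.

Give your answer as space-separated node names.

Op 1: add NA@81 -> ring=[81:NA]
Op 2: add NB@69 -> ring=[69:NB,81:NA]
Op 3: add NC@86 -> ring=[69:NB,81:NA,86:NC]
Op 4: add ND@61 -> ring=[61:ND,69:NB,81:NA,86:NC]
Op 5: route key 95: none >= 95, wrap to smallest pos 61 -> ND
Op 6: route key 6: smallest pos >= 6 is 61 -> ND
Op 7: route key 36: smallest pos >= 36 is 61 -> ND
Op 8: route key 23: smallest pos >= 23 is 61 -> ND
Op 9: route key 95: none >= 95, wrap to smallest pos 61 -> ND

Answer: ND ND ND ND ND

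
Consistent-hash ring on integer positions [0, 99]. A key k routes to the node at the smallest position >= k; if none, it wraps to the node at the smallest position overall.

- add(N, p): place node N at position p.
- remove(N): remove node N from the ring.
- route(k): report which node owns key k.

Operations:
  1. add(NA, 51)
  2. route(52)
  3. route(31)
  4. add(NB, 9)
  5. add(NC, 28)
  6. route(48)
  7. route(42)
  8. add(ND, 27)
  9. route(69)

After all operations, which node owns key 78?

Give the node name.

Answer: NB

Derivation:
Op 1: add NA@51 -> ring=[51:NA]
Op 2: route key 52: none >= 52, wrap to smallest pos 51 -> NA
Op 3: route key 31: smallest pos >= 31 is 51 -> NA
Op 4: add NB@9 -> ring=[9:NB,51:NA]
Op 5: add NC@28 -> ring=[9:NB,28:NC,51:NA]
Op 6: route key 48: smallest pos >= 48 is 51 -> NA
Op 7: route key 42: smallest pos >= 42 is 51 -> NA
Op 8: add ND@27 -> ring=[9:NB,27:ND,28:NC,51:NA]
Op 9: route key 69: none >= 69, wrap to smallest pos 9 -> NB
Final route key 78: none >= 78, wrap to smallest pos 9 -> NB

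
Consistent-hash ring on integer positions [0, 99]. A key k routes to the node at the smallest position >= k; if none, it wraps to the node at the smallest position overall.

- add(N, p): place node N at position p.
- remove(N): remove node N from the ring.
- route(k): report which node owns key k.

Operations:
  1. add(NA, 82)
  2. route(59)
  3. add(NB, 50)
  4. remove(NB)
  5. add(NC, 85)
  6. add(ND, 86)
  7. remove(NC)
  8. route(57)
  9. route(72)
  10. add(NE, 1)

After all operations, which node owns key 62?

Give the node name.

Op 1: add NA@82 -> ring=[82:NA]
Op 2: route key 59: smallest pos >= 59 is 82 -> NA
Op 3: add NB@50 -> ring=[50:NB,82:NA]
Op 4: remove NB -> ring=[82:NA]
Op 5: add NC@85 -> ring=[82:NA,85:NC]
Op 6: add ND@86 -> ring=[82:NA,85:NC,86:ND]
Op 7: remove NC -> ring=[82:NA,86:ND]
Op 8: route key 57: smallest pos >= 57 is 82 -> NA
Op 9: route key 72: smallest pos >= 72 is 82 -> NA
Op 10: add NE@1 -> ring=[1:NE,82:NA,86:ND]
Final route key 62: smallest pos >= 62 is 82 -> NA

Answer: NA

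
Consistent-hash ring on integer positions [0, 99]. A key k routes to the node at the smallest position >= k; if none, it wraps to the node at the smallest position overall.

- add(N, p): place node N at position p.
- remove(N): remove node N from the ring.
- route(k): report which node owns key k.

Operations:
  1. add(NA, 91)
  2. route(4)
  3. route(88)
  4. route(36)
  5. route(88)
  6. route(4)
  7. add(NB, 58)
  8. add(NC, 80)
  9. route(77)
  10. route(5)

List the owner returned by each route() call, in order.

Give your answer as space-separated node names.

Answer: NA NA NA NA NA NC NB

Derivation:
Op 1: add NA@91 -> ring=[91:NA]
Op 2: route key 4: smallest pos >= 4 is 91 -> NA
Op 3: route key 88: smallest pos >= 88 is 91 -> NA
Op 4: route key 36: smallest pos >= 36 is 91 -> NA
Op 5: route key 88: smallest pos >= 88 is 91 -> NA
Op 6: route key 4: smallest pos >= 4 is 91 -> NA
Op 7: add NB@58 -> ring=[58:NB,91:NA]
Op 8: add NC@80 -> ring=[58:NB,80:NC,91:NA]
Op 9: route key 77: smallest pos >= 77 is 80 -> NC
Op 10: route key 5: smallest pos >= 5 is 58 -> NB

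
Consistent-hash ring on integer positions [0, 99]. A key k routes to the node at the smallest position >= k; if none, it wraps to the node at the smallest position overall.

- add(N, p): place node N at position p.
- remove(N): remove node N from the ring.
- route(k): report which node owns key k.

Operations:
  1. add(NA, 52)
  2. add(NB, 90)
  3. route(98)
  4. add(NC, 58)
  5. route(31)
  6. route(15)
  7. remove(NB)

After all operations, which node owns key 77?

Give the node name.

Answer: NA

Derivation:
Op 1: add NA@52 -> ring=[52:NA]
Op 2: add NB@90 -> ring=[52:NA,90:NB]
Op 3: route key 98: none >= 98, wrap to smallest pos 52 -> NA
Op 4: add NC@58 -> ring=[52:NA,58:NC,90:NB]
Op 5: route key 31: smallest pos >= 31 is 52 -> NA
Op 6: route key 15: smallest pos >= 15 is 52 -> NA
Op 7: remove NB -> ring=[52:NA,58:NC]
Final route key 77: none >= 77, wrap to smallest pos 52 -> NA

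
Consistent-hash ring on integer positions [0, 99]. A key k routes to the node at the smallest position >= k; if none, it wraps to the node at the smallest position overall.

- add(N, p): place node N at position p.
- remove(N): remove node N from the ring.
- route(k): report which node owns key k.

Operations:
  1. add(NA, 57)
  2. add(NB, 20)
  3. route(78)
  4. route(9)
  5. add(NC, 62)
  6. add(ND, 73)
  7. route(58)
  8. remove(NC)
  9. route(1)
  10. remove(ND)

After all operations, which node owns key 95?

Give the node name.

Answer: NB

Derivation:
Op 1: add NA@57 -> ring=[57:NA]
Op 2: add NB@20 -> ring=[20:NB,57:NA]
Op 3: route key 78: none >= 78, wrap to smallest pos 20 -> NB
Op 4: route key 9: smallest pos >= 9 is 20 -> NB
Op 5: add NC@62 -> ring=[20:NB,57:NA,62:NC]
Op 6: add ND@73 -> ring=[20:NB,57:NA,62:NC,73:ND]
Op 7: route key 58: smallest pos >= 58 is 62 -> NC
Op 8: remove NC -> ring=[20:NB,57:NA,73:ND]
Op 9: route key 1: smallest pos >= 1 is 20 -> NB
Op 10: remove ND -> ring=[20:NB,57:NA]
Final route key 95: none >= 95, wrap to smallest pos 20 -> NB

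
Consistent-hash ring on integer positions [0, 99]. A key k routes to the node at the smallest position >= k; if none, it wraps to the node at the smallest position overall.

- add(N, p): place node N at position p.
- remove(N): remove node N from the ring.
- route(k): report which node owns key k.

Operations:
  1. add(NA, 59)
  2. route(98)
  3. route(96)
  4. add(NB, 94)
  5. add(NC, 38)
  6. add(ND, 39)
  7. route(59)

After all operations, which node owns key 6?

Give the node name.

Answer: NC

Derivation:
Op 1: add NA@59 -> ring=[59:NA]
Op 2: route key 98: none >= 98, wrap to smallest pos 59 -> NA
Op 3: route key 96: none >= 96, wrap to smallest pos 59 -> NA
Op 4: add NB@94 -> ring=[59:NA,94:NB]
Op 5: add NC@38 -> ring=[38:NC,59:NA,94:NB]
Op 6: add ND@39 -> ring=[38:NC,39:ND,59:NA,94:NB]
Op 7: route key 59: smallest pos >= 59 is 59 -> NA
Final route key 6: smallest pos >= 6 is 38 -> NC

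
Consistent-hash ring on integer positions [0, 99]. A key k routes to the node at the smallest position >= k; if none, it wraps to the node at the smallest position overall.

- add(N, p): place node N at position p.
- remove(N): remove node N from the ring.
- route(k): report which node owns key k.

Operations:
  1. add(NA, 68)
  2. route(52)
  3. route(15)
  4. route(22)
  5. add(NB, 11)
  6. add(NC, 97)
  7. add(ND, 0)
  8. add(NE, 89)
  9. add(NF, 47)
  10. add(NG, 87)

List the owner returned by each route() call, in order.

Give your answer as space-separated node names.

Op 1: add NA@68 -> ring=[68:NA]
Op 2: route key 52: smallest pos >= 52 is 68 -> NA
Op 3: route key 15: smallest pos >= 15 is 68 -> NA
Op 4: route key 22: smallest pos >= 22 is 68 -> NA
Op 5: add NB@11 -> ring=[11:NB,68:NA]
Op 6: add NC@97 -> ring=[11:NB,68:NA,97:NC]
Op 7: add ND@0 -> ring=[0:ND,11:NB,68:NA,97:NC]
Op 8: add NE@89 -> ring=[0:ND,11:NB,68:NA,89:NE,97:NC]
Op 9: add NF@47 -> ring=[0:ND,11:NB,47:NF,68:NA,89:NE,97:NC]
Op 10: add NG@87 -> ring=[0:ND,11:NB,47:NF,68:NA,87:NG,89:NE,97:NC]

Answer: NA NA NA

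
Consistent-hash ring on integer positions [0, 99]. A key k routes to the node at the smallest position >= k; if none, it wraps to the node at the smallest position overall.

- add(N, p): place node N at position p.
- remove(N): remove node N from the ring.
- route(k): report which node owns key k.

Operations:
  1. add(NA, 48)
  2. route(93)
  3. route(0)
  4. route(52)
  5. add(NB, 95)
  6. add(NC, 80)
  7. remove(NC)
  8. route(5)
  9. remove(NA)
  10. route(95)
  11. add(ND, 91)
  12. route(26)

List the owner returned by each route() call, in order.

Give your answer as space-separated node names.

Op 1: add NA@48 -> ring=[48:NA]
Op 2: route key 93: none >= 93, wrap to smallest pos 48 -> NA
Op 3: route key 0: smallest pos >= 0 is 48 -> NA
Op 4: route key 52: none >= 52, wrap to smallest pos 48 -> NA
Op 5: add NB@95 -> ring=[48:NA,95:NB]
Op 6: add NC@80 -> ring=[48:NA,80:NC,95:NB]
Op 7: remove NC -> ring=[48:NA,95:NB]
Op 8: route key 5: smallest pos >= 5 is 48 -> NA
Op 9: remove NA -> ring=[95:NB]
Op 10: route key 95: smallest pos >= 95 is 95 -> NB
Op 11: add ND@91 -> ring=[91:ND,95:NB]
Op 12: route key 26: smallest pos >= 26 is 91 -> ND

Answer: NA NA NA NA NB ND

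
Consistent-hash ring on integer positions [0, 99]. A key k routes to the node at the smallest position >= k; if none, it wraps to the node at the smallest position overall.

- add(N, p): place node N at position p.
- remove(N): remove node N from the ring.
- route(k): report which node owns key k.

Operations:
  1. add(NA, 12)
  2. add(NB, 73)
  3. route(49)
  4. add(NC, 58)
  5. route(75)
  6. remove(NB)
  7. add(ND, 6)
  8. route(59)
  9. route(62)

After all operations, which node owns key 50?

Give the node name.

Answer: NC

Derivation:
Op 1: add NA@12 -> ring=[12:NA]
Op 2: add NB@73 -> ring=[12:NA,73:NB]
Op 3: route key 49: smallest pos >= 49 is 73 -> NB
Op 4: add NC@58 -> ring=[12:NA,58:NC,73:NB]
Op 5: route key 75: none >= 75, wrap to smallest pos 12 -> NA
Op 6: remove NB -> ring=[12:NA,58:NC]
Op 7: add ND@6 -> ring=[6:ND,12:NA,58:NC]
Op 8: route key 59: none >= 59, wrap to smallest pos 6 -> ND
Op 9: route key 62: none >= 62, wrap to smallest pos 6 -> ND
Final route key 50: smallest pos >= 50 is 58 -> NC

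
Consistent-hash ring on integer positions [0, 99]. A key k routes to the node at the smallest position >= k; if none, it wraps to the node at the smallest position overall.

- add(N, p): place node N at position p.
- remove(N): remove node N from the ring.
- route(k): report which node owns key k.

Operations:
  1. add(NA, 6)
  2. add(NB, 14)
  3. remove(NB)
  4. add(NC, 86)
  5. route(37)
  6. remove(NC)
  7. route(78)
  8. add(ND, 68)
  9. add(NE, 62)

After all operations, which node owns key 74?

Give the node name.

Answer: NA

Derivation:
Op 1: add NA@6 -> ring=[6:NA]
Op 2: add NB@14 -> ring=[6:NA,14:NB]
Op 3: remove NB -> ring=[6:NA]
Op 4: add NC@86 -> ring=[6:NA,86:NC]
Op 5: route key 37: smallest pos >= 37 is 86 -> NC
Op 6: remove NC -> ring=[6:NA]
Op 7: route key 78: none >= 78, wrap to smallest pos 6 -> NA
Op 8: add ND@68 -> ring=[6:NA,68:ND]
Op 9: add NE@62 -> ring=[6:NA,62:NE,68:ND]
Final route key 74: none >= 74, wrap to smallest pos 6 -> NA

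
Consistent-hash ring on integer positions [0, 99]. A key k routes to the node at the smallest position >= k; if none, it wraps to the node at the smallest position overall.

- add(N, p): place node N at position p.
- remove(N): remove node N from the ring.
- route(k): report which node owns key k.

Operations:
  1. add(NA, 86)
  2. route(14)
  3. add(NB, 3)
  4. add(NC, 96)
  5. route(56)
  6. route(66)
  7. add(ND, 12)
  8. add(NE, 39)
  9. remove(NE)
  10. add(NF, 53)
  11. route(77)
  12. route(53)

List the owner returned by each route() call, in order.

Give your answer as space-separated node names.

Op 1: add NA@86 -> ring=[86:NA]
Op 2: route key 14: smallest pos >= 14 is 86 -> NA
Op 3: add NB@3 -> ring=[3:NB,86:NA]
Op 4: add NC@96 -> ring=[3:NB,86:NA,96:NC]
Op 5: route key 56: smallest pos >= 56 is 86 -> NA
Op 6: route key 66: smallest pos >= 66 is 86 -> NA
Op 7: add ND@12 -> ring=[3:NB,12:ND,86:NA,96:NC]
Op 8: add NE@39 -> ring=[3:NB,12:ND,39:NE,86:NA,96:NC]
Op 9: remove NE -> ring=[3:NB,12:ND,86:NA,96:NC]
Op 10: add NF@53 -> ring=[3:NB,12:ND,53:NF,86:NA,96:NC]
Op 11: route key 77: smallest pos >= 77 is 86 -> NA
Op 12: route key 53: smallest pos >= 53 is 53 -> NF

Answer: NA NA NA NA NF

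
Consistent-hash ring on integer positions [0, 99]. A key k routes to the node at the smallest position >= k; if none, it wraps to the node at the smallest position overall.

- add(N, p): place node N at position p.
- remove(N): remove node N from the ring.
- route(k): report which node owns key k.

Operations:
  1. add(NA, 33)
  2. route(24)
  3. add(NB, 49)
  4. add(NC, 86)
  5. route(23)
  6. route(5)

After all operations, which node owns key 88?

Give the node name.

Op 1: add NA@33 -> ring=[33:NA]
Op 2: route key 24: smallest pos >= 24 is 33 -> NA
Op 3: add NB@49 -> ring=[33:NA,49:NB]
Op 4: add NC@86 -> ring=[33:NA,49:NB,86:NC]
Op 5: route key 23: smallest pos >= 23 is 33 -> NA
Op 6: route key 5: smallest pos >= 5 is 33 -> NA
Final route key 88: none >= 88, wrap to smallest pos 33 -> NA

Answer: NA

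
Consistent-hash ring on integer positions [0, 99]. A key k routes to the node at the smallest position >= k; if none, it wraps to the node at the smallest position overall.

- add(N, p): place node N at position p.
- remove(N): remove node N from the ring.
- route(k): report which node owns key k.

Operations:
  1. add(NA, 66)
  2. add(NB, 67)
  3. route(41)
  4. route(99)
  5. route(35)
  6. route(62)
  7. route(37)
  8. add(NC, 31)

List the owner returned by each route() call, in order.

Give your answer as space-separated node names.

Answer: NA NA NA NA NA

Derivation:
Op 1: add NA@66 -> ring=[66:NA]
Op 2: add NB@67 -> ring=[66:NA,67:NB]
Op 3: route key 41: smallest pos >= 41 is 66 -> NA
Op 4: route key 99: none >= 99, wrap to smallest pos 66 -> NA
Op 5: route key 35: smallest pos >= 35 is 66 -> NA
Op 6: route key 62: smallest pos >= 62 is 66 -> NA
Op 7: route key 37: smallest pos >= 37 is 66 -> NA
Op 8: add NC@31 -> ring=[31:NC,66:NA,67:NB]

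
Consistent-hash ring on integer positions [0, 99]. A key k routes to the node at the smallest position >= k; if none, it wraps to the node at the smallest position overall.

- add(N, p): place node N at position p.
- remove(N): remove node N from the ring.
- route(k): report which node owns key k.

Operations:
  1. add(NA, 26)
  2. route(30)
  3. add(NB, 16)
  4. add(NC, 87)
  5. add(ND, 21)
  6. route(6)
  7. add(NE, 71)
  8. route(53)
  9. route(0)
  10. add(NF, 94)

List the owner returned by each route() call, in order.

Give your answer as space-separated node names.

Answer: NA NB NE NB

Derivation:
Op 1: add NA@26 -> ring=[26:NA]
Op 2: route key 30: none >= 30, wrap to smallest pos 26 -> NA
Op 3: add NB@16 -> ring=[16:NB,26:NA]
Op 4: add NC@87 -> ring=[16:NB,26:NA,87:NC]
Op 5: add ND@21 -> ring=[16:NB,21:ND,26:NA,87:NC]
Op 6: route key 6: smallest pos >= 6 is 16 -> NB
Op 7: add NE@71 -> ring=[16:NB,21:ND,26:NA,71:NE,87:NC]
Op 8: route key 53: smallest pos >= 53 is 71 -> NE
Op 9: route key 0: smallest pos >= 0 is 16 -> NB
Op 10: add NF@94 -> ring=[16:NB,21:ND,26:NA,71:NE,87:NC,94:NF]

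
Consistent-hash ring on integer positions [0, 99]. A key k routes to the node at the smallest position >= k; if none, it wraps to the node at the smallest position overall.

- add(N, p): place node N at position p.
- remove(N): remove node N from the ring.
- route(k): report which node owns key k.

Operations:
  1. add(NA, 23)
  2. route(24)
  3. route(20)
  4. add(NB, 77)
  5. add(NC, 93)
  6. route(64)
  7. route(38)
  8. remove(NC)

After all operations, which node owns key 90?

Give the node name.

Op 1: add NA@23 -> ring=[23:NA]
Op 2: route key 24: none >= 24, wrap to smallest pos 23 -> NA
Op 3: route key 20: smallest pos >= 20 is 23 -> NA
Op 4: add NB@77 -> ring=[23:NA,77:NB]
Op 5: add NC@93 -> ring=[23:NA,77:NB,93:NC]
Op 6: route key 64: smallest pos >= 64 is 77 -> NB
Op 7: route key 38: smallest pos >= 38 is 77 -> NB
Op 8: remove NC -> ring=[23:NA,77:NB]
Final route key 90: none >= 90, wrap to smallest pos 23 -> NA

Answer: NA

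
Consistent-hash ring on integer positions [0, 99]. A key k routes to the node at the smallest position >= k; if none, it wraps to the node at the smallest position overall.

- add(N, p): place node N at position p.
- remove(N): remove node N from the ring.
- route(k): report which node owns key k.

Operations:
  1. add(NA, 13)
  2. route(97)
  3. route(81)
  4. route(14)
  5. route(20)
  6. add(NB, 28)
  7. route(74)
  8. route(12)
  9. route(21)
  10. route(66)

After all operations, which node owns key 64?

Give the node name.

Op 1: add NA@13 -> ring=[13:NA]
Op 2: route key 97: none >= 97, wrap to smallest pos 13 -> NA
Op 3: route key 81: none >= 81, wrap to smallest pos 13 -> NA
Op 4: route key 14: none >= 14, wrap to smallest pos 13 -> NA
Op 5: route key 20: none >= 20, wrap to smallest pos 13 -> NA
Op 6: add NB@28 -> ring=[13:NA,28:NB]
Op 7: route key 74: none >= 74, wrap to smallest pos 13 -> NA
Op 8: route key 12: smallest pos >= 12 is 13 -> NA
Op 9: route key 21: smallest pos >= 21 is 28 -> NB
Op 10: route key 66: none >= 66, wrap to smallest pos 13 -> NA
Final route key 64: none >= 64, wrap to smallest pos 13 -> NA

Answer: NA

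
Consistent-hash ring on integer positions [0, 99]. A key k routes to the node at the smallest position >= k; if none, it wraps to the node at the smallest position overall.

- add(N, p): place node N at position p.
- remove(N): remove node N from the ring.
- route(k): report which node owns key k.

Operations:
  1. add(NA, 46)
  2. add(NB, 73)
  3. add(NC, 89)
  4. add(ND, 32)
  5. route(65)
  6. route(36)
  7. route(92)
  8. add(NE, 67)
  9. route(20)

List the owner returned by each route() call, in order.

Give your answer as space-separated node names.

Op 1: add NA@46 -> ring=[46:NA]
Op 2: add NB@73 -> ring=[46:NA,73:NB]
Op 3: add NC@89 -> ring=[46:NA,73:NB,89:NC]
Op 4: add ND@32 -> ring=[32:ND,46:NA,73:NB,89:NC]
Op 5: route key 65: smallest pos >= 65 is 73 -> NB
Op 6: route key 36: smallest pos >= 36 is 46 -> NA
Op 7: route key 92: none >= 92, wrap to smallest pos 32 -> ND
Op 8: add NE@67 -> ring=[32:ND,46:NA,67:NE,73:NB,89:NC]
Op 9: route key 20: smallest pos >= 20 is 32 -> ND

Answer: NB NA ND ND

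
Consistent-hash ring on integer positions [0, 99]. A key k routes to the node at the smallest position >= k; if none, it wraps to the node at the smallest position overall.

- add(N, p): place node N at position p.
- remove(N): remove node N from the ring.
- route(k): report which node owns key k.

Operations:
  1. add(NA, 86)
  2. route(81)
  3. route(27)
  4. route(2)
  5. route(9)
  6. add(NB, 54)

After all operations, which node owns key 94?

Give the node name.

Answer: NB

Derivation:
Op 1: add NA@86 -> ring=[86:NA]
Op 2: route key 81: smallest pos >= 81 is 86 -> NA
Op 3: route key 27: smallest pos >= 27 is 86 -> NA
Op 4: route key 2: smallest pos >= 2 is 86 -> NA
Op 5: route key 9: smallest pos >= 9 is 86 -> NA
Op 6: add NB@54 -> ring=[54:NB,86:NA]
Final route key 94: none >= 94, wrap to smallest pos 54 -> NB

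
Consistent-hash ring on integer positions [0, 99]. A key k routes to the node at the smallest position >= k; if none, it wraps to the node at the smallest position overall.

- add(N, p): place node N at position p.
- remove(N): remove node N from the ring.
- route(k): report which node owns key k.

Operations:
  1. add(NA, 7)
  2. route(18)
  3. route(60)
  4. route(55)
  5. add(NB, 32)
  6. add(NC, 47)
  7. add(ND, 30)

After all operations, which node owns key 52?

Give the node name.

Op 1: add NA@7 -> ring=[7:NA]
Op 2: route key 18: none >= 18, wrap to smallest pos 7 -> NA
Op 3: route key 60: none >= 60, wrap to smallest pos 7 -> NA
Op 4: route key 55: none >= 55, wrap to smallest pos 7 -> NA
Op 5: add NB@32 -> ring=[7:NA,32:NB]
Op 6: add NC@47 -> ring=[7:NA,32:NB,47:NC]
Op 7: add ND@30 -> ring=[7:NA,30:ND,32:NB,47:NC]
Final route key 52: none >= 52, wrap to smallest pos 7 -> NA

Answer: NA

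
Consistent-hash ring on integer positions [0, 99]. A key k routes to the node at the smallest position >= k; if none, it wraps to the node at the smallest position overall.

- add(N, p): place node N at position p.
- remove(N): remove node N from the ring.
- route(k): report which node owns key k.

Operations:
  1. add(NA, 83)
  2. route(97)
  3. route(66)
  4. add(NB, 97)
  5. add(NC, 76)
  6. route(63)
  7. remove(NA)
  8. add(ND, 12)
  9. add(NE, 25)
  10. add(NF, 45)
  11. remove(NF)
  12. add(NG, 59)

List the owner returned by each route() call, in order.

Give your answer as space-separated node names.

Answer: NA NA NC

Derivation:
Op 1: add NA@83 -> ring=[83:NA]
Op 2: route key 97: none >= 97, wrap to smallest pos 83 -> NA
Op 3: route key 66: smallest pos >= 66 is 83 -> NA
Op 4: add NB@97 -> ring=[83:NA,97:NB]
Op 5: add NC@76 -> ring=[76:NC,83:NA,97:NB]
Op 6: route key 63: smallest pos >= 63 is 76 -> NC
Op 7: remove NA -> ring=[76:NC,97:NB]
Op 8: add ND@12 -> ring=[12:ND,76:NC,97:NB]
Op 9: add NE@25 -> ring=[12:ND,25:NE,76:NC,97:NB]
Op 10: add NF@45 -> ring=[12:ND,25:NE,45:NF,76:NC,97:NB]
Op 11: remove NF -> ring=[12:ND,25:NE,76:NC,97:NB]
Op 12: add NG@59 -> ring=[12:ND,25:NE,59:NG,76:NC,97:NB]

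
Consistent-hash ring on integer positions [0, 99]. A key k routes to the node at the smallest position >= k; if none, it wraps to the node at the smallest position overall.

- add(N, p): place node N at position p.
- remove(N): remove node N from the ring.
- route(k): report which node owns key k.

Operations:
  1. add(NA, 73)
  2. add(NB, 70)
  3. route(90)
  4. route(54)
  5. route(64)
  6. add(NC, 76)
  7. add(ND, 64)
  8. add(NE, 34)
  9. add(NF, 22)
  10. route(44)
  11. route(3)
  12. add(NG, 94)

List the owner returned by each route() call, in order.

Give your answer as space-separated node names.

Answer: NB NB NB ND NF

Derivation:
Op 1: add NA@73 -> ring=[73:NA]
Op 2: add NB@70 -> ring=[70:NB,73:NA]
Op 3: route key 90: none >= 90, wrap to smallest pos 70 -> NB
Op 4: route key 54: smallest pos >= 54 is 70 -> NB
Op 5: route key 64: smallest pos >= 64 is 70 -> NB
Op 6: add NC@76 -> ring=[70:NB,73:NA,76:NC]
Op 7: add ND@64 -> ring=[64:ND,70:NB,73:NA,76:NC]
Op 8: add NE@34 -> ring=[34:NE,64:ND,70:NB,73:NA,76:NC]
Op 9: add NF@22 -> ring=[22:NF,34:NE,64:ND,70:NB,73:NA,76:NC]
Op 10: route key 44: smallest pos >= 44 is 64 -> ND
Op 11: route key 3: smallest pos >= 3 is 22 -> NF
Op 12: add NG@94 -> ring=[22:NF,34:NE,64:ND,70:NB,73:NA,76:NC,94:NG]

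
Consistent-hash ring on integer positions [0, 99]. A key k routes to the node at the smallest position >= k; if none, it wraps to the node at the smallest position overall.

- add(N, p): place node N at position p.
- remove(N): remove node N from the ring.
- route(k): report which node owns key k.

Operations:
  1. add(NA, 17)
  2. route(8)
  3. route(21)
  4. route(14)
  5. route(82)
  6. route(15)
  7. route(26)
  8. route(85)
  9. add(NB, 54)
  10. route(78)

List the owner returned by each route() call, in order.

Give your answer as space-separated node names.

Op 1: add NA@17 -> ring=[17:NA]
Op 2: route key 8: smallest pos >= 8 is 17 -> NA
Op 3: route key 21: none >= 21, wrap to smallest pos 17 -> NA
Op 4: route key 14: smallest pos >= 14 is 17 -> NA
Op 5: route key 82: none >= 82, wrap to smallest pos 17 -> NA
Op 6: route key 15: smallest pos >= 15 is 17 -> NA
Op 7: route key 26: none >= 26, wrap to smallest pos 17 -> NA
Op 8: route key 85: none >= 85, wrap to smallest pos 17 -> NA
Op 9: add NB@54 -> ring=[17:NA,54:NB]
Op 10: route key 78: none >= 78, wrap to smallest pos 17 -> NA

Answer: NA NA NA NA NA NA NA NA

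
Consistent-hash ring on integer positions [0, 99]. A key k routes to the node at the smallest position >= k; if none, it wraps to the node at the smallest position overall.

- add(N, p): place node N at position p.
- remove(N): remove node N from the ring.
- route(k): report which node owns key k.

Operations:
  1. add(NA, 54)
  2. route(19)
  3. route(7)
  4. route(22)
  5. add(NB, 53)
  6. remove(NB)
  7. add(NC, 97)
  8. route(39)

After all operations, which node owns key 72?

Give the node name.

Answer: NC

Derivation:
Op 1: add NA@54 -> ring=[54:NA]
Op 2: route key 19: smallest pos >= 19 is 54 -> NA
Op 3: route key 7: smallest pos >= 7 is 54 -> NA
Op 4: route key 22: smallest pos >= 22 is 54 -> NA
Op 5: add NB@53 -> ring=[53:NB,54:NA]
Op 6: remove NB -> ring=[54:NA]
Op 7: add NC@97 -> ring=[54:NA,97:NC]
Op 8: route key 39: smallest pos >= 39 is 54 -> NA
Final route key 72: smallest pos >= 72 is 97 -> NC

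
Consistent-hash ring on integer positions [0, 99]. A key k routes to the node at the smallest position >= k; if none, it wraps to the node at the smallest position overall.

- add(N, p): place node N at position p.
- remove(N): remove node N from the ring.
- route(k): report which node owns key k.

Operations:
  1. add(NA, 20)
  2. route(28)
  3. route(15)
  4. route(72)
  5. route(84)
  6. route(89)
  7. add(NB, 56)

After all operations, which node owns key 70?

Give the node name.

Op 1: add NA@20 -> ring=[20:NA]
Op 2: route key 28: none >= 28, wrap to smallest pos 20 -> NA
Op 3: route key 15: smallest pos >= 15 is 20 -> NA
Op 4: route key 72: none >= 72, wrap to smallest pos 20 -> NA
Op 5: route key 84: none >= 84, wrap to smallest pos 20 -> NA
Op 6: route key 89: none >= 89, wrap to smallest pos 20 -> NA
Op 7: add NB@56 -> ring=[20:NA,56:NB]
Final route key 70: none >= 70, wrap to smallest pos 20 -> NA

Answer: NA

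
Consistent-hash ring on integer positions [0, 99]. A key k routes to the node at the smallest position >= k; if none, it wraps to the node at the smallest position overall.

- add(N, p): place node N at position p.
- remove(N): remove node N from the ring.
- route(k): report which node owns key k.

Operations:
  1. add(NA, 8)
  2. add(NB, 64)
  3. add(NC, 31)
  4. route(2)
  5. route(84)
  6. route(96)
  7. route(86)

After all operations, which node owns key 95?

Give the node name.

Op 1: add NA@8 -> ring=[8:NA]
Op 2: add NB@64 -> ring=[8:NA,64:NB]
Op 3: add NC@31 -> ring=[8:NA,31:NC,64:NB]
Op 4: route key 2: smallest pos >= 2 is 8 -> NA
Op 5: route key 84: none >= 84, wrap to smallest pos 8 -> NA
Op 6: route key 96: none >= 96, wrap to smallest pos 8 -> NA
Op 7: route key 86: none >= 86, wrap to smallest pos 8 -> NA
Final route key 95: none >= 95, wrap to smallest pos 8 -> NA

Answer: NA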